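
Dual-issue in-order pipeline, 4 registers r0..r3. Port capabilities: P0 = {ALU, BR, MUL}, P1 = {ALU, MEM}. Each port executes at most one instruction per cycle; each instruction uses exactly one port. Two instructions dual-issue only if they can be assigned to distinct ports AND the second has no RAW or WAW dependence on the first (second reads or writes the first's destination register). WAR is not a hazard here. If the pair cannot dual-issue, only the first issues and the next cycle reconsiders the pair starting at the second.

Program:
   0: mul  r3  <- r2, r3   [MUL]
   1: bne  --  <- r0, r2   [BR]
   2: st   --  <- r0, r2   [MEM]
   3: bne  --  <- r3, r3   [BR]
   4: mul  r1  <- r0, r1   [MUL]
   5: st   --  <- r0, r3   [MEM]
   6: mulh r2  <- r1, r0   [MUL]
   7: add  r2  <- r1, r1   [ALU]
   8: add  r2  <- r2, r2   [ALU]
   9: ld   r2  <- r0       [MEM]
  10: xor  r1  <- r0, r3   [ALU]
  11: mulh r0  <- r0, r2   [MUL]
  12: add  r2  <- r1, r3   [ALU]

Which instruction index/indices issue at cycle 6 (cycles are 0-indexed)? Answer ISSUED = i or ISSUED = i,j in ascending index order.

ISSUED = 8

t=0 i0:mul ; no-port MUL/BR
t=1 i1+i2:bne st ; dual
t=2 i3:bne ; no-port BR/MUL
t=3 i4+i5:mul st ; dual
t=4 i6:mulh ; WAW r2
t=5 i7:add ; RAW+WAW r2
t=6 i8:add ; WAW r2
t=7 i9+i10:ld xor ; dual
t=8 i11+i12:mulh add ; dual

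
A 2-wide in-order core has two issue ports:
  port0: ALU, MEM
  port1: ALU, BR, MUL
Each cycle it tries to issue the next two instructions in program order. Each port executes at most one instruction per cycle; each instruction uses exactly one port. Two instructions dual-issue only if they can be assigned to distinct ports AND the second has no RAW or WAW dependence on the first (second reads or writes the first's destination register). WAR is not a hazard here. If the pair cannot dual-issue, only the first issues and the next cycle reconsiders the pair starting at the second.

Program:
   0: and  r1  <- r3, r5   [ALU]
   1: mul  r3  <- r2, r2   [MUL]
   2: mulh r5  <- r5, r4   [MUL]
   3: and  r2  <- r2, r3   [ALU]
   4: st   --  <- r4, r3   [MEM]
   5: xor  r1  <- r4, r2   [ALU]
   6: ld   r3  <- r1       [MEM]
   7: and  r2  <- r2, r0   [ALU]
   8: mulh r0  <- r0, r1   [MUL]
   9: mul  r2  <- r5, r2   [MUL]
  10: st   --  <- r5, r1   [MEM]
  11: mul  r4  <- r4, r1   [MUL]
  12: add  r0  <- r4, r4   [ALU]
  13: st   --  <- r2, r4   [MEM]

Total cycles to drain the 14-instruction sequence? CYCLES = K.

CYCLES = 8

t=0 i0+i1:and/mul ; pair
t=1 i2+i3:mulh/and ; pair
t=2 i4+i5:st/xor ; pair
t=3 i6+i7:ld/and ; pair
t=4 i8:mulh ; no-port MUL/MUL
t=5 i9+i10:mul/st ; pair
t=6 i11:mul ; RAW r4
t=7 i12+i13:add/st ; pair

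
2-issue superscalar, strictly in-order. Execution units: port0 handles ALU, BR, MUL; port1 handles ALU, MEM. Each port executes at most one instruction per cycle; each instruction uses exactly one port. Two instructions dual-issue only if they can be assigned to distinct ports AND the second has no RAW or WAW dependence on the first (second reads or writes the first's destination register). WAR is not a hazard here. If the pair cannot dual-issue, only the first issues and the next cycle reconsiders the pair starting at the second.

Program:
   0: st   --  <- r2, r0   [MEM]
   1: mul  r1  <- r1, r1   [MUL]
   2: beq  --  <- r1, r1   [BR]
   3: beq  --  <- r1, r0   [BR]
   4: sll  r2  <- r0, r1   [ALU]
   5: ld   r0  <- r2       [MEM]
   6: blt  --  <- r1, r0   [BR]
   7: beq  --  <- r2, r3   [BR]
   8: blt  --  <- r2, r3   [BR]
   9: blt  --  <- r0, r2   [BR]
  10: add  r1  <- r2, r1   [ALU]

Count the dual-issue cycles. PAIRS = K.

PAIRS = 3

0. st.MEM+mul.MUL @i0&i1  | pair
1. beq.BR @i2  | no-port BR/BR
2. beq.BR+sll.ALU @i3&i4  | pair
3. ld.MEM @i5  | RAW r0
4. blt.BR @i6  | no-port BR/BR
5. beq.BR @i7  | no-port BR/BR
6. blt.BR @i8  | no-port BR/BR
7. blt.BR+add.ALU @i9&i10  | pair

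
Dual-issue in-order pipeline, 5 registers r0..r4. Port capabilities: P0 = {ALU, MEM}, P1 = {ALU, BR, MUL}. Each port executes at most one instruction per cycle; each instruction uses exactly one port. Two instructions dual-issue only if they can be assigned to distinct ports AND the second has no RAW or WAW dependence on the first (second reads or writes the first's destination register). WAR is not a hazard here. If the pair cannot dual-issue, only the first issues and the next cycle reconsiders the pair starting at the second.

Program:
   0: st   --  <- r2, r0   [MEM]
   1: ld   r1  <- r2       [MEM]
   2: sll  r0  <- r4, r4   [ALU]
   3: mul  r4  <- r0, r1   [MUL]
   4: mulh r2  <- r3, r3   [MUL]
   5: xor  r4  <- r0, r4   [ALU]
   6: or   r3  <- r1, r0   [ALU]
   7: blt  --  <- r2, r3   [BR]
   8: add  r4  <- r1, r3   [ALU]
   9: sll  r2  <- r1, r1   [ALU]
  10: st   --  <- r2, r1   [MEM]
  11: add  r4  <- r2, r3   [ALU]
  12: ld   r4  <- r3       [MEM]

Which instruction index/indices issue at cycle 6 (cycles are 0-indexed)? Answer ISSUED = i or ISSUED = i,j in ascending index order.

0. st @i0  | no-port MEM/MEM
1. ld+sll @i1,i2  | 2-wide
2. mul @i3  | no-port MUL/MUL
3. mulh+xor @i4,i5  | 2-wide
4. or @i6  | RAW r3
5. blt+add @i7,i8  | 2-wide
6. sll @i9  | RAW r2
7. st+add @i10,i11  | 2-wide
8. ld @i12  | tail

ISSUED = 9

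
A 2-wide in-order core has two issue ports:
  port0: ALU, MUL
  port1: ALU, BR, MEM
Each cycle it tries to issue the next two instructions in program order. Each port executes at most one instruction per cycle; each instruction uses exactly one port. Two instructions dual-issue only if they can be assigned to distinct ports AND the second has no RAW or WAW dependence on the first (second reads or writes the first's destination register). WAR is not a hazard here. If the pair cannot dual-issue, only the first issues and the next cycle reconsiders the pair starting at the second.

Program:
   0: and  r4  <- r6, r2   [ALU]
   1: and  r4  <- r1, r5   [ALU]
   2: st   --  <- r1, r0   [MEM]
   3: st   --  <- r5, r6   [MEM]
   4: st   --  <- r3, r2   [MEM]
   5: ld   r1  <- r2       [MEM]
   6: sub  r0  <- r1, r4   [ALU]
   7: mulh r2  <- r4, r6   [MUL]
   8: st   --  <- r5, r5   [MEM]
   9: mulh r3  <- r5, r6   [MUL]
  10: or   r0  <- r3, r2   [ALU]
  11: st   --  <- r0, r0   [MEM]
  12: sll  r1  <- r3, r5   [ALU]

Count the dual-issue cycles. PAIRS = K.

PAIRS = 4

0. and.ALU @i0  | WAW r4
1. and.ALU+st.MEM @i1+i2  | pair
2. st.MEM @i3  | no-port MEM/MEM
3. st.MEM @i4  | no-port MEM/MEM
4. ld.MEM @i5  | RAW r1
5. sub.ALU+mulh.MUL @i6+i7  | pair
6. st.MEM+mulh.MUL @i8+i9  | pair
7. or.ALU @i10  | RAW r0
8. st.MEM+sll.ALU @i11+i12  | pair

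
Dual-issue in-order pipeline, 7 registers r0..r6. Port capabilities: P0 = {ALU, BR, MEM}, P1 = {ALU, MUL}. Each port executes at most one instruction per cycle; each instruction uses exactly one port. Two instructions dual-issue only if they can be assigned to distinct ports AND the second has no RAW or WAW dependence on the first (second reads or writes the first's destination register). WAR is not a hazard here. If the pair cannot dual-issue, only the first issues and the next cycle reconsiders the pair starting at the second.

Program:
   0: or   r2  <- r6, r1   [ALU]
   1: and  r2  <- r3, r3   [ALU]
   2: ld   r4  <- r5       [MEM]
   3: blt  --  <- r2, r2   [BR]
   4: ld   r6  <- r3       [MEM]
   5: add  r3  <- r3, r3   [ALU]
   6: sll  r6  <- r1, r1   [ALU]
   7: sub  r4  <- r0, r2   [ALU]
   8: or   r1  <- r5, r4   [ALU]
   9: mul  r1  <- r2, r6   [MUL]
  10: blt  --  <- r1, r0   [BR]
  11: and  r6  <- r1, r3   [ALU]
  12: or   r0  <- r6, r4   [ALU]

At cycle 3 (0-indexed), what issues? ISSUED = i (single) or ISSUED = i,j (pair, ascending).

0. or.ALU @i0  | WAW r2
1. and.ALU;ld.MEM @i1+i2  | 2-wide
2. blt.BR @i3  | no-port BR/MEM
3. ld.MEM;add.ALU @i4+i5  | 2-wide
4. sll.ALU;sub.ALU @i6+i7  | 2-wide
5. or.ALU @i8  | WAW r1
6. mul.MUL @i9  | RAW r1
7. blt.BR;and.ALU @i10+i11  | 2-wide
8. or.ALU @i12  | tail

ISSUED = 4,5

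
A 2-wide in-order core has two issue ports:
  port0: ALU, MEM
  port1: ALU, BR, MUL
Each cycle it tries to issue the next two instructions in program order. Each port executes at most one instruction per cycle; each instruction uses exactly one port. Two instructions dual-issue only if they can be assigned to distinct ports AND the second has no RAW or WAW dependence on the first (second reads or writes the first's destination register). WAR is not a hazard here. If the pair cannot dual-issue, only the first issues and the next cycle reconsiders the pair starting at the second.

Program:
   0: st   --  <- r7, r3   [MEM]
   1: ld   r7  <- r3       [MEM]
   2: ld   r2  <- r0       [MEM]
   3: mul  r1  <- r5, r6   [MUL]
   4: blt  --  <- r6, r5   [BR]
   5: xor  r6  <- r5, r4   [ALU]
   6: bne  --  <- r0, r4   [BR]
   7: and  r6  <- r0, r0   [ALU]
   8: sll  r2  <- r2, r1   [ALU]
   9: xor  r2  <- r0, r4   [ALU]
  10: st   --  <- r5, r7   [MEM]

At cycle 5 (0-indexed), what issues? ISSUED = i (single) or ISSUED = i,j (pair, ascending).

ISSUED = 8

t=0 i0:st.MEM ; no-port MEM/MEM
t=1 i1:ld.MEM ; no-port MEM/MEM
t=2 i2/i3:ld.MEM/mul.MUL ; pair
t=3 i4/i5:blt.BR/xor.ALU ; pair
t=4 i6/i7:bne.BR/and.ALU ; pair
t=5 i8:sll.ALU ; WAW r2
t=6 i9/i10:xor.ALU/st.MEM ; pair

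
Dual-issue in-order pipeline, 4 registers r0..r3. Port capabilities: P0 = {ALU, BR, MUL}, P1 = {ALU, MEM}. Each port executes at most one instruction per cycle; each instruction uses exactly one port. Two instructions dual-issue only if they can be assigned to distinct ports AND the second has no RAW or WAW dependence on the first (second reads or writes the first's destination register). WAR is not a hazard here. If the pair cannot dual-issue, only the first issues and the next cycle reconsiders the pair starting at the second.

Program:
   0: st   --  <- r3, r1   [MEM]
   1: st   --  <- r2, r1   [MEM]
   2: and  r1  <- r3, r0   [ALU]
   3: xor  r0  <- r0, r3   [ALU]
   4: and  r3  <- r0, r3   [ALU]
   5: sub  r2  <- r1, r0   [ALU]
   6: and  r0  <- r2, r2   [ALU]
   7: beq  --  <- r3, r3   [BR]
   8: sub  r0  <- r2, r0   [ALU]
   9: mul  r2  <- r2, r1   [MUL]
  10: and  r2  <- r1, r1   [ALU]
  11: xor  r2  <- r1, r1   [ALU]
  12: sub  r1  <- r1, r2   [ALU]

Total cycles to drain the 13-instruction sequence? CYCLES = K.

[0] i0  st  -- no-port MEM/MEM
[1] i1+i2  st and  -- dual
[2] i3  xor  -- RAW r0
[3] i4+i5  and sub  -- dual
[4] i6+i7  and beq  -- dual
[5] i8+i9  sub mul  -- dual
[6] i10  and  -- WAW r2
[7] i11  xor  -- RAW r2
[8] i12  sub  -- tail

CYCLES = 9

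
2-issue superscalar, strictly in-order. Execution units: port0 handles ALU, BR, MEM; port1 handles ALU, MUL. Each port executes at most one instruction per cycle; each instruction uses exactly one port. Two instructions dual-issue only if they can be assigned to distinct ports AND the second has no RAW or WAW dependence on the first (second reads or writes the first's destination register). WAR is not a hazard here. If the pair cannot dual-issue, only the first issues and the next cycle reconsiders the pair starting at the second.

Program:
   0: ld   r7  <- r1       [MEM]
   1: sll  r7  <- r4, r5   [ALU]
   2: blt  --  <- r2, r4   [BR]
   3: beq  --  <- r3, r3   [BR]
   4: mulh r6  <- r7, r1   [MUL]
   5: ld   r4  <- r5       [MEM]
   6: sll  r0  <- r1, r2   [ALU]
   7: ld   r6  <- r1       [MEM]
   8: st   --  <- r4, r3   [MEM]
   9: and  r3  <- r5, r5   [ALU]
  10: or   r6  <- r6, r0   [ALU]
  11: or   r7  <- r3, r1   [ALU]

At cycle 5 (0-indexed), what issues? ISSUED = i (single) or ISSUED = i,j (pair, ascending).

ISSUED = 8,9

[0] i0  ld.MEM  -- WAW r7
[1] i1+i2  sll.ALU/blt.BR  -- 2-wide
[2] i3+i4  beq.BR/mulh.MUL  -- 2-wide
[3] i5+i6  ld.MEM/sll.ALU  -- 2-wide
[4] i7  ld.MEM  -- no-port MEM/MEM
[5] i8+i9  st.MEM/and.ALU  -- 2-wide
[6] i10+i11  or.ALU/or.ALU  -- 2-wide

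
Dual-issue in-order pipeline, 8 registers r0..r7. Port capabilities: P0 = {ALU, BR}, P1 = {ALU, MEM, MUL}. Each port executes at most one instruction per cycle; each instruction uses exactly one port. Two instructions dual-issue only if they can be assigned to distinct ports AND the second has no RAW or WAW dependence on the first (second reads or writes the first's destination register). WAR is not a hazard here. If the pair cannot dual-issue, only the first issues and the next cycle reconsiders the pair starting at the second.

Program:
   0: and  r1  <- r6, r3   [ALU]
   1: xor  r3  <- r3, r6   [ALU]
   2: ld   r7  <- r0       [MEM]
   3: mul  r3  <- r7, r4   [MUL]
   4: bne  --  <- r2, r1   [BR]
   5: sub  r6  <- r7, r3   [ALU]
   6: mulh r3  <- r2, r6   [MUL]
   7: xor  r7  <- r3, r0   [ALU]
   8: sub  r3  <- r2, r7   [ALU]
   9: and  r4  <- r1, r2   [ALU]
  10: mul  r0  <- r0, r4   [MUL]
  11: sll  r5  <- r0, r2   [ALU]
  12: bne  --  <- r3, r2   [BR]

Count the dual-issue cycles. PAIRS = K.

t=0 i0+i1:and+xor ; dual
t=1 i2:ld ; no-port MEM/MUL
t=2 i3+i4:mul+bne ; dual
t=3 i5:sub ; RAW r6
t=4 i6:mulh ; RAW r3
t=5 i7:xor ; RAW r7
t=6 i8+i9:sub+and ; dual
t=7 i10:mul ; RAW r0
t=8 i11+i12:sll+bne ; dual

PAIRS = 4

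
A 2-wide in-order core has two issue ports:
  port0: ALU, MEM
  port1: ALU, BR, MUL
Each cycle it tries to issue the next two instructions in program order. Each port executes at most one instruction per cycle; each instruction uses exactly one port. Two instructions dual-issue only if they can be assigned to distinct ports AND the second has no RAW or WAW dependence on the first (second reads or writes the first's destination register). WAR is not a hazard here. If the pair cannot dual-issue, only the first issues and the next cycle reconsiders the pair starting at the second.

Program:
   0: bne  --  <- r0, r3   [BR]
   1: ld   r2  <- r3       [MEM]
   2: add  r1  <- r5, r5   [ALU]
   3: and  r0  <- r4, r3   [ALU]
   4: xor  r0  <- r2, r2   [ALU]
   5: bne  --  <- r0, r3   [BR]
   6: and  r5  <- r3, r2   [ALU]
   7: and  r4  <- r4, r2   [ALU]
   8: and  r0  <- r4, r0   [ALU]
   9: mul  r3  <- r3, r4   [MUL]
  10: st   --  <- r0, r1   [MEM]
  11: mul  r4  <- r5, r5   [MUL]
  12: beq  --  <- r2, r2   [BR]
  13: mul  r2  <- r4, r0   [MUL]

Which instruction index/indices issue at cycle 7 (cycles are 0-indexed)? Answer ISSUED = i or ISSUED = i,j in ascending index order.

t=0 i0/i1:bne ld ; dual
t=1 i2/i3:add and ; dual
t=2 i4:xor ; RAW r0
t=3 i5/i6:bne and ; dual
t=4 i7:and ; RAW r4
t=5 i8/i9:and mul ; dual
t=6 i10/i11:st mul ; dual
t=7 i12:beq ; no-port BR/MUL
t=8 i13:mul ; tail

ISSUED = 12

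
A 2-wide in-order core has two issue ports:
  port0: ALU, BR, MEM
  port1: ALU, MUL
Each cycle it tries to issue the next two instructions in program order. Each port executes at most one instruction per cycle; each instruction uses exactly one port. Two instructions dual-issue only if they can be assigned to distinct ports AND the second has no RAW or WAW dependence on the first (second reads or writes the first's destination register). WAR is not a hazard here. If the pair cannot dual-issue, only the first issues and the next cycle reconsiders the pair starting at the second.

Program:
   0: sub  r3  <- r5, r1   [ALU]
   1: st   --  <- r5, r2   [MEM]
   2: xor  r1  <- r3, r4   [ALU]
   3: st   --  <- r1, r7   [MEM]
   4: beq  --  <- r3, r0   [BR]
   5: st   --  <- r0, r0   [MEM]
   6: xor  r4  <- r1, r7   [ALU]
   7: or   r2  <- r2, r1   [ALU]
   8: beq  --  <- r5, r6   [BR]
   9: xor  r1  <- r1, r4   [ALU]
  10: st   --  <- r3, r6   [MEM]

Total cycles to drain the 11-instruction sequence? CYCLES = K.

CYCLES = 7

t=0 i0,i1:sub.ALU st.MEM ; 2-wide
t=1 i2:xor.ALU ; RAW r1
t=2 i3:st.MEM ; no-port MEM/BR
t=3 i4:beq.BR ; no-port BR/MEM
t=4 i5,i6:st.MEM xor.ALU ; 2-wide
t=5 i7,i8:or.ALU beq.BR ; 2-wide
t=6 i9,i10:xor.ALU st.MEM ; 2-wide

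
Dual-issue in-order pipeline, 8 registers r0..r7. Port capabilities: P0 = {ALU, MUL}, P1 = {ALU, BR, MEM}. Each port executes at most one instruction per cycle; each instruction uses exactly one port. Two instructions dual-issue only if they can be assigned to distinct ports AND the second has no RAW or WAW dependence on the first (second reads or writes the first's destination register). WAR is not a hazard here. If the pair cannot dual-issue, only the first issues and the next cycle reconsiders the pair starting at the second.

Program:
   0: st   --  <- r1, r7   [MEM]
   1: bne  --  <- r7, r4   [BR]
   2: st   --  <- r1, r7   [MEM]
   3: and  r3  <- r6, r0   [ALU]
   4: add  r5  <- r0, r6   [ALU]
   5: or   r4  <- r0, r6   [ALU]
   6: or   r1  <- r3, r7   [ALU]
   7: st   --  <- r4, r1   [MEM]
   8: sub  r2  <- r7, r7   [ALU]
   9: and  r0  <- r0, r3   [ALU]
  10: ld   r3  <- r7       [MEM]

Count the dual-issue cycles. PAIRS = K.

PAIRS = 4

  cy0 -> i0 (st) no-port MEM/BR
  cy1 -> i1 (bne) no-port BR/MEM
  cy2 -> i2+i3 (st;and) pair
  cy3 -> i4+i5 (add;or) pair
  cy4 -> i6 (or) RAW r1
  cy5 -> i7+i8 (st;sub) pair
  cy6 -> i9+i10 (and;ld) pair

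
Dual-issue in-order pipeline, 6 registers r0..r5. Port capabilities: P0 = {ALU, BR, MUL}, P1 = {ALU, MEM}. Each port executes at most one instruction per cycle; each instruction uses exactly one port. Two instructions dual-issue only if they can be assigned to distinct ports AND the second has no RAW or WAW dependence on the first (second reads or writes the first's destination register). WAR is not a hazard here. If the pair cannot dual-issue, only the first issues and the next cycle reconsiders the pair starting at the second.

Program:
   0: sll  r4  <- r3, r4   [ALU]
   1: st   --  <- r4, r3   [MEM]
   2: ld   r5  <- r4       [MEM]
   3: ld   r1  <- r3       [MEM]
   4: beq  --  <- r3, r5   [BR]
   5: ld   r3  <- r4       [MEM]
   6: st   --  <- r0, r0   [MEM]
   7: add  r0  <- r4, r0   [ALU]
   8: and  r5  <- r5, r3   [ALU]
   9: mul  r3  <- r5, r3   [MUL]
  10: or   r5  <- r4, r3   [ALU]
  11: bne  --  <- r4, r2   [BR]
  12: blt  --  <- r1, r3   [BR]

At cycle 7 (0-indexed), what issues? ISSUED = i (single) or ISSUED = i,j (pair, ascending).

0. sll.ALU @i0  | RAW r4
1. st.MEM @i1  | no-port MEM/MEM
2. ld.MEM @i2  | no-port MEM/MEM
3. ld.MEM/beq.BR @i3&i4  | 2-wide
4. ld.MEM @i5  | no-port MEM/MEM
5. st.MEM/add.ALU @i6&i7  | 2-wide
6. and.ALU @i8  | RAW r5
7. mul.MUL @i9  | RAW r3
8. or.ALU/bne.BR @i10&i11  | 2-wide
9. blt.BR @i12  | tail

ISSUED = 9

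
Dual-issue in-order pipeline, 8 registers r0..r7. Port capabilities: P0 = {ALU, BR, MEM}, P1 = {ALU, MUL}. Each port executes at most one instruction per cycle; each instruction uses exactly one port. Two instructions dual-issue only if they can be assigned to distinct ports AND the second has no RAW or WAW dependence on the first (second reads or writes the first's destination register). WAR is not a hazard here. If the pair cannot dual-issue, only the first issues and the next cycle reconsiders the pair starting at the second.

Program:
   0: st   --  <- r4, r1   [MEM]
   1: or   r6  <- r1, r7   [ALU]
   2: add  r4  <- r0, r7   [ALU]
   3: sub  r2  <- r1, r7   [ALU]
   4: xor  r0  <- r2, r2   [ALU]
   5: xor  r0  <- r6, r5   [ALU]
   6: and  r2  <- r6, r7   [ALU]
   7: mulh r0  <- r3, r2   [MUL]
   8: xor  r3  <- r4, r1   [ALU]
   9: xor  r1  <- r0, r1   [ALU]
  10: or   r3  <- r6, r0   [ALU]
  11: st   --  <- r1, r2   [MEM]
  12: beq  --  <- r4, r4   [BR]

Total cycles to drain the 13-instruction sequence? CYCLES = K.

t=0 i0,i1:st or ; dual
t=1 i2,i3:add sub ; dual
t=2 i4:xor ; WAW r0
t=3 i5,i6:xor and ; dual
t=4 i7,i8:mulh xor ; dual
t=5 i9,i10:xor or ; dual
t=6 i11:st ; no-port MEM/BR
t=7 i12:beq ; tail

CYCLES = 8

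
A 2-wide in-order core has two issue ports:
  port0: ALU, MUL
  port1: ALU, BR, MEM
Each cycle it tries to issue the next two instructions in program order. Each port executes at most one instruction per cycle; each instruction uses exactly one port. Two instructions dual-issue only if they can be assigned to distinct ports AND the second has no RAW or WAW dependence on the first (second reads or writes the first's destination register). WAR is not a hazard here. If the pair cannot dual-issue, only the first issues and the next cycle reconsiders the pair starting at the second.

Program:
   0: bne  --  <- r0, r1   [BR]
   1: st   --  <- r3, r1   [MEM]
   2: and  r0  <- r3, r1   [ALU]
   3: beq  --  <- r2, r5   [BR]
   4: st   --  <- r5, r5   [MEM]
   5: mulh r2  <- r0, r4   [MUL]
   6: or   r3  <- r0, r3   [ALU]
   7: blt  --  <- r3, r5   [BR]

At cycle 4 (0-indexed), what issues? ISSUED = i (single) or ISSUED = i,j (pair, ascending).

ISSUED = 6

0. bne @i0  | no-port BR/MEM
1. st/and @i1&i2  | 2-wide
2. beq @i3  | no-port BR/MEM
3. st/mulh @i4&i5  | 2-wide
4. or @i6  | RAW r3
5. blt @i7  | tail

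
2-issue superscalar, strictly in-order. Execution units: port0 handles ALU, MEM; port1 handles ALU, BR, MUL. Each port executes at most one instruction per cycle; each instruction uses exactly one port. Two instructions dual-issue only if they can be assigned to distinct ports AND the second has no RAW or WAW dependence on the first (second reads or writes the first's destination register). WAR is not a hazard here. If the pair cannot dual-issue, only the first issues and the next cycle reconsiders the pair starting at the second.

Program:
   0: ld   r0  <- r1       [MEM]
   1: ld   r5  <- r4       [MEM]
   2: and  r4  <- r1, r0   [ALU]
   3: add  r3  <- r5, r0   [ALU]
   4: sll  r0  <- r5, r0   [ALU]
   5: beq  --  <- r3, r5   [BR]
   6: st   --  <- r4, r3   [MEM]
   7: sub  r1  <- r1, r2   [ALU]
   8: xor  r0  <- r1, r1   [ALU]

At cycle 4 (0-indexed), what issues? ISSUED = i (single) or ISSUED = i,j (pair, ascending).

ISSUED = 7

0. ld.MEM @i0  | no-port MEM/MEM
1. ld.MEM and.ALU @i1/i2  | 2-wide
2. add.ALU sll.ALU @i3/i4  | 2-wide
3. beq.BR st.MEM @i5/i6  | 2-wide
4. sub.ALU @i7  | RAW r1
5. xor.ALU @i8  | tail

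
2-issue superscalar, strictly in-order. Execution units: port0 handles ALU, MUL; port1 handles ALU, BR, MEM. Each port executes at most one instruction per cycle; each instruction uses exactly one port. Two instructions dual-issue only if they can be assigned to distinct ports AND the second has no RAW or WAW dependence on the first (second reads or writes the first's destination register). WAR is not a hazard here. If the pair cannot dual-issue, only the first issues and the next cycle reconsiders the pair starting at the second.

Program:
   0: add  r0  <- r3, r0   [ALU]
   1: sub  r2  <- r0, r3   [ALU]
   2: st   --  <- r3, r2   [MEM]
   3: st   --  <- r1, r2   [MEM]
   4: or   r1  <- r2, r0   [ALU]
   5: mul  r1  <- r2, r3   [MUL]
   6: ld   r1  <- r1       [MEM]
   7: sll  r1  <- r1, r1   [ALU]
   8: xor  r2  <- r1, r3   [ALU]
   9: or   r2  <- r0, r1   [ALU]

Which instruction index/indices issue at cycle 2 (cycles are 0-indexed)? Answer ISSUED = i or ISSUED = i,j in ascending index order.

ISSUED = 2

c0: i0 add.ALU  RAW r0
c1: i1 sub.ALU  RAW r2
c2: i2 st.MEM  no-port MEM/MEM
c3: i3&i4 st.MEM or.ALU  2-wide
c4: i5 mul.MUL  RAW+WAW r1
c5: i6 ld.MEM  RAW+WAW r1
c6: i7 sll.ALU  RAW r1
c7: i8 xor.ALU  WAW r2
c8: i9 or.ALU  tail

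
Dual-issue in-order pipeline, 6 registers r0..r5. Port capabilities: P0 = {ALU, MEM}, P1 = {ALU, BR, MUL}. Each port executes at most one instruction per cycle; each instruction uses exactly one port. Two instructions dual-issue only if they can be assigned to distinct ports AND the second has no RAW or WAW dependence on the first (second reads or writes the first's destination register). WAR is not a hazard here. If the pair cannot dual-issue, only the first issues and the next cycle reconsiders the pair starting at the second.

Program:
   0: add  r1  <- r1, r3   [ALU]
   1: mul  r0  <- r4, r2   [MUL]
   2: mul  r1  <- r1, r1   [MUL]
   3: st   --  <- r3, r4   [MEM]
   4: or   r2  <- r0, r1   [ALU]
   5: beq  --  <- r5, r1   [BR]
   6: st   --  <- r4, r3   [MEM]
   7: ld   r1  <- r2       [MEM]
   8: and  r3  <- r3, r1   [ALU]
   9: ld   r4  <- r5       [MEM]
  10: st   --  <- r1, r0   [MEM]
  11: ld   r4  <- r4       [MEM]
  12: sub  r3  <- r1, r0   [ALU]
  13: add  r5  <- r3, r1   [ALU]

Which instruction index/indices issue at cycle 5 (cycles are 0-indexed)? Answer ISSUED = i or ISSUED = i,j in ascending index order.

ISSUED = 8,9

t=0 i0&i1:add.ALU;mul.MUL ; pair
t=1 i2&i3:mul.MUL;st.MEM ; pair
t=2 i4&i5:or.ALU;beq.BR ; pair
t=3 i6:st.MEM ; no-port MEM/MEM
t=4 i7:ld.MEM ; RAW r1
t=5 i8&i9:and.ALU;ld.MEM ; pair
t=6 i10:st.MEM ; no-port MEM/MEM
t=7 i11&i12:ld.MEM;sub.ALU ; pair
t=8 i13:add.ALU ; tail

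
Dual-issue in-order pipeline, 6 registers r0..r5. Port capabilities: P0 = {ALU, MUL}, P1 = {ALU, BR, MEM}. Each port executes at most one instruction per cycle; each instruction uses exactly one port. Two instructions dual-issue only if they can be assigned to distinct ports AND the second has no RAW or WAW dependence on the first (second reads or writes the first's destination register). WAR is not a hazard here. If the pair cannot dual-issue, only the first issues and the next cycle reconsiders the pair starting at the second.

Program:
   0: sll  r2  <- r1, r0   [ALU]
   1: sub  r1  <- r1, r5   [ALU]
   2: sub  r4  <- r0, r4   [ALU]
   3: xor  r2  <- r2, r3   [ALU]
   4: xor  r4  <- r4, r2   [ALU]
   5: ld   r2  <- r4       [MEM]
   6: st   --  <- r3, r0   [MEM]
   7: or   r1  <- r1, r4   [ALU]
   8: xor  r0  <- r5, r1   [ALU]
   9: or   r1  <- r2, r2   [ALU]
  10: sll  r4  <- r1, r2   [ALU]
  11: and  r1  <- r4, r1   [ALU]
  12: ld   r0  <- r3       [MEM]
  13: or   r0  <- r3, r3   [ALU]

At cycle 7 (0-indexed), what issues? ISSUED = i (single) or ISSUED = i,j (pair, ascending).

ISSUED = 11,12

  cy0 -> i0+i1 (sll+sub) 2-wide
  cy1 -> i2+i3 (sub+xor) 2-wide
  cy2 -> i4 (xor) RAW r4
  cy3 -> i5 (ld) no-port MEM/MEM
  cy4 -> i6+i7 (st+or) 2-wide
  cy5 -> i8+i9 (xor+or) 2-wide
  cy6 -> i10 (sll) RAW r4
  cy7 -> i11+i12 (and+ld) 2-wide
  cy8 -> i13 (or) tail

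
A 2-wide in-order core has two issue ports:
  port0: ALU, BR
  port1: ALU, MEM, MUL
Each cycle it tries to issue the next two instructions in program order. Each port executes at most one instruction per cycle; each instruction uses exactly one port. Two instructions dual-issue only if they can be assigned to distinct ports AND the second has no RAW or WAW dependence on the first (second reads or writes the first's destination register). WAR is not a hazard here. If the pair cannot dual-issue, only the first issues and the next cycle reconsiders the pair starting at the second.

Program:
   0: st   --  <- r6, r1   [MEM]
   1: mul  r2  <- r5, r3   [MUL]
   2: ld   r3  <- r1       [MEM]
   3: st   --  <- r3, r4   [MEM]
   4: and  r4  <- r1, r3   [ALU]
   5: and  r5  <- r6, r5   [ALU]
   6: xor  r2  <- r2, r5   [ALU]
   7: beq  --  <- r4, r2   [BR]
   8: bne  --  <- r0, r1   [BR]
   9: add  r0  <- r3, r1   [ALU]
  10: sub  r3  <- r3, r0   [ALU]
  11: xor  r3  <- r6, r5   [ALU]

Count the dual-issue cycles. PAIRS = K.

PAIRS = 2

c0: i0 st.MEM  no-port MEM/MUL
c1: i1 mul.MUL  no-port MUL/MEM
c2: i2 ld.MEM  no-port MEM/MEM
c3: i3&i4 st.MEM/and.ALU  2-wide
c4: i5 and.ALU  RAW r5
c5: i6 xor.ALU  RAW r2
c6: i7 beq.BR  no-port BR/BR
c7: i8&i9 bne.BR/add.ALU  2-wide
c8: i10 sub.ALU  WAW r3
c9: i11 xor.ALU  tail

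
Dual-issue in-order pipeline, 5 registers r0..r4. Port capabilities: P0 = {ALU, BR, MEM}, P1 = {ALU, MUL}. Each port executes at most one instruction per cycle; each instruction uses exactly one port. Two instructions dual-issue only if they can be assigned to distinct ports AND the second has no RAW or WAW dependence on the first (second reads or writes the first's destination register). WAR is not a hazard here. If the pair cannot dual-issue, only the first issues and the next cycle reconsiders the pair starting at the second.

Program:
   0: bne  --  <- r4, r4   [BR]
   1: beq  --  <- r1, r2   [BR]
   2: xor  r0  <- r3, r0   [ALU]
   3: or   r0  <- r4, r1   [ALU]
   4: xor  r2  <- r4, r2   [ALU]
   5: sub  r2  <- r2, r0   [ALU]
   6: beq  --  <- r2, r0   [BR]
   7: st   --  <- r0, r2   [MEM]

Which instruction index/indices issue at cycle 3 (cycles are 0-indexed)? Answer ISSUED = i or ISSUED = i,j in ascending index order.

c0: i0 bne.BR  no-port BR/BR
c1: i1/i2 beq.BR;xor.ALU  dual
c2: i3/i4 or.ALU;xor.ALU  dual
c3: i5 sub.ALU  RAW r2
c4: i6 beq.BR  no-port BR/MEM
c5: i7 st.MEM  tail

ISSUED = 5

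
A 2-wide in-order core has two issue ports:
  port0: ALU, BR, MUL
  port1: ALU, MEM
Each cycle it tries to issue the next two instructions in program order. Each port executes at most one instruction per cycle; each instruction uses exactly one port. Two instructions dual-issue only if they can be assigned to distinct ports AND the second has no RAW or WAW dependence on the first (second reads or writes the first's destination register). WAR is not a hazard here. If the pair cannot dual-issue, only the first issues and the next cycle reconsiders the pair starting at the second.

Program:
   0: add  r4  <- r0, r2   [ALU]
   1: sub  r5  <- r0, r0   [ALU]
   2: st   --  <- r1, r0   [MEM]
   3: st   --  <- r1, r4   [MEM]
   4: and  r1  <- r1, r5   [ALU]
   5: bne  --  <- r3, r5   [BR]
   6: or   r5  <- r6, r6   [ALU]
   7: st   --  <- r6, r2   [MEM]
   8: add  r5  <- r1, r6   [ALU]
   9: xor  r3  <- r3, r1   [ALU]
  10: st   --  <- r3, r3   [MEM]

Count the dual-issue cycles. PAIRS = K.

  cy0 -> i0,i1 (add+sub) pair
  cy1 -> i2 (st) no-port MEM/MEM
  cy2 -> i3,i4 (st+and) pair
  cy3 -> i5,i6 (bne+or) pair
  cy4 -> i7,i8 (st+add) pair
  cy5 -> i9 (xor) RAW r3
  cy6 -> i10 (st) tail

PAIRS = 4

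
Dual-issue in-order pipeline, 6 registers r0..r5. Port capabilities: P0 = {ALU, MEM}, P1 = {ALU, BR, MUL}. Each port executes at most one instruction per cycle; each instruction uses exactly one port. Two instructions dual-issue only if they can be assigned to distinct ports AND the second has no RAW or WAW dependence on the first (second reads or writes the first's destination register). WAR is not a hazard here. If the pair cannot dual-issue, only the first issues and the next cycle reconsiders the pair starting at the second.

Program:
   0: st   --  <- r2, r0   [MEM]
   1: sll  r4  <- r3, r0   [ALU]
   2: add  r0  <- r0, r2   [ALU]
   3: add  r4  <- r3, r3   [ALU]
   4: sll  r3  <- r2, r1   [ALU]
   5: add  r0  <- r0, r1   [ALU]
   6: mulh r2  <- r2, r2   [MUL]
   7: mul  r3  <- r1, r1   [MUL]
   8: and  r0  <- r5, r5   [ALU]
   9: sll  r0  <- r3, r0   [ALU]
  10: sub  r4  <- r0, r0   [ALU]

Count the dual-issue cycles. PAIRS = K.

PAIRS = 4

[0] i0,i1  st.MEM+sll.ALU  -- pair
[1] i2,i3  add.ALU+add.ALU  -- pair
[2] i4,i5  sll.ALU+add.ALU  -- pair
[3] i6  mulh.MUL  -- no-port MUL/MUL
[4] i7,i8  mul.MUL+and.ALU  -- pair
[5] i9  sll.ALU  -- RAW r0
[6] i10  sub.ALU  -- tail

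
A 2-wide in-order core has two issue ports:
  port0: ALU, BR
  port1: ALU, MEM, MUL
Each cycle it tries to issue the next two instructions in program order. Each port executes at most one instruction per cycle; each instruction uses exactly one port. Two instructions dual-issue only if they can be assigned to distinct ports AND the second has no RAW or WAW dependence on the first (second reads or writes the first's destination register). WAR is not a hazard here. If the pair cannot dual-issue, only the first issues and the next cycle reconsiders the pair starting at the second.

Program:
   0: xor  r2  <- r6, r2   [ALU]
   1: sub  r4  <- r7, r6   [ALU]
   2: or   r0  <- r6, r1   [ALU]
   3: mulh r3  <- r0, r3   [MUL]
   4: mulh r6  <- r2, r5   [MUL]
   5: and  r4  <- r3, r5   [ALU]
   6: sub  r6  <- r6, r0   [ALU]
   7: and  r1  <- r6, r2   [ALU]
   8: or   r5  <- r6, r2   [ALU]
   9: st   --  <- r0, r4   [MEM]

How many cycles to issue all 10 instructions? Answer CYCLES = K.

#0 head=0: xor+sub i0+i1 2-wide
#1 head=2: or i2 RAW r0
#2 head=3: mulh i3 no-port MUL/MUL
#3 head=4: mulh+and i4+i5 2-wide
#4 head=6: sub i6 RAW r6
#5 head=7: and+or i7+i8 2-wide
#6 head=9: st i9 tail

CYCLES = 7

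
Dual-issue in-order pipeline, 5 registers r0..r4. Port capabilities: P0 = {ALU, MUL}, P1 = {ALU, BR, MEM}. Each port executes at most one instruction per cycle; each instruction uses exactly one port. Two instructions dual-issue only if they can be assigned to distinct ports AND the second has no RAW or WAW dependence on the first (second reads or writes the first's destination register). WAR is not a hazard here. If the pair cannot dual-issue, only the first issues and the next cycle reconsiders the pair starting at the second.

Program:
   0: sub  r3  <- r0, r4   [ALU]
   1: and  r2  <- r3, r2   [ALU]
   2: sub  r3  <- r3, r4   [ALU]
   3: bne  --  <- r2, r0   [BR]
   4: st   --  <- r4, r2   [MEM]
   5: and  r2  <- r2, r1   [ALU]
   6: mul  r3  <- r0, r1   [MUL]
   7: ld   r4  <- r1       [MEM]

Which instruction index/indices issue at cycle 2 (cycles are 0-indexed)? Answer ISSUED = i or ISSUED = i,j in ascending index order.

0. sub.ALU @i0  | RAW r3
1. and.ALU sub.ALU @i1+i2  | pair
2. bne.BR @i3  | no-port BR/MEM
3. st.MEM and.ALU @i4+i5  | pair
4. mul.MUL ld.MEM @i6+i7  | pair

ISSUED = 3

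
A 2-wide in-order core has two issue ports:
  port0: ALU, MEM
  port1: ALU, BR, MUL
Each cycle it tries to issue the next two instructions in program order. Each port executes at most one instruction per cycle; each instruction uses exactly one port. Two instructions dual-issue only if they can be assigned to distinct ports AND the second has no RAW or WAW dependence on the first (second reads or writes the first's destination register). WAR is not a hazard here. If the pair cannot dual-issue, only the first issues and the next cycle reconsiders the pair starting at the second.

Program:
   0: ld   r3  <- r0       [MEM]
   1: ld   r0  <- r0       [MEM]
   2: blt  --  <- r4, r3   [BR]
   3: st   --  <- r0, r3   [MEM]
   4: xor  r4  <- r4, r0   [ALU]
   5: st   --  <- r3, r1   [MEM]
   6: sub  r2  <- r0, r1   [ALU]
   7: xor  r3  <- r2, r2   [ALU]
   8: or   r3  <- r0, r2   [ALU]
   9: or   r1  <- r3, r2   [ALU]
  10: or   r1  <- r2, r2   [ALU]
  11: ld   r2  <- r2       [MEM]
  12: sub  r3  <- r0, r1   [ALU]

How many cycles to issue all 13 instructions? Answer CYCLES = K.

CYCLES = 9

#0 head=0: ld.MEM i0 no-port MEM/MEM
#1 head=1: ld.MEM+blt.BR i1&i2 pair
#2 head=3: st.MEM+xor.ALU i3&i4 pair
#3 head=5: st.MEM+sub.ALU i5&i6 pair
#4 head=7: xor.ALU i7 WAW r3
#5 head=8: or.ALU i8 RAW r3
#6 head=9: or.ALU i9 WAW r1
#7 head=10: or.ALU+ld.MEM i10&i11 pair
#8 head=12: sub.ALU i12 tail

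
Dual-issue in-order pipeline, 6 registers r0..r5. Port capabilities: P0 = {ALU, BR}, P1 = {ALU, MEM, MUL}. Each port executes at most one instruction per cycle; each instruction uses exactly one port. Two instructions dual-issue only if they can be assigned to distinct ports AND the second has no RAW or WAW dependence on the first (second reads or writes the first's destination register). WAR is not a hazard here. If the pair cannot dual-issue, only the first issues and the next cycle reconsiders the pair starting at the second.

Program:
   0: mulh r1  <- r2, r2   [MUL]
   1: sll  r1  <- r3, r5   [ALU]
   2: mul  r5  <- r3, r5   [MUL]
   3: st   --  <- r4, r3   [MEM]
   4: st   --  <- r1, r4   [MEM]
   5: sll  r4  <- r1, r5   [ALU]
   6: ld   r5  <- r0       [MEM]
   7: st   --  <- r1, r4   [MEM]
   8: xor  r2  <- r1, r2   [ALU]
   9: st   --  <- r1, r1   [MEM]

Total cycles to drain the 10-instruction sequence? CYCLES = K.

CYCLES = 7

#0 head=0: mulh i0 WAW r1
#1 head=1: sll;mul i1/i2 2-wide
#2 head=3: st i3 no-port MEM/MEM
#3 head=4: st;sll i4/i5 2-wide
#4 head=6: ld i6 no-port MEM/MEM
#5 head=7: st;xor i7/i8 2-wide
#6 head=9: st i9 tail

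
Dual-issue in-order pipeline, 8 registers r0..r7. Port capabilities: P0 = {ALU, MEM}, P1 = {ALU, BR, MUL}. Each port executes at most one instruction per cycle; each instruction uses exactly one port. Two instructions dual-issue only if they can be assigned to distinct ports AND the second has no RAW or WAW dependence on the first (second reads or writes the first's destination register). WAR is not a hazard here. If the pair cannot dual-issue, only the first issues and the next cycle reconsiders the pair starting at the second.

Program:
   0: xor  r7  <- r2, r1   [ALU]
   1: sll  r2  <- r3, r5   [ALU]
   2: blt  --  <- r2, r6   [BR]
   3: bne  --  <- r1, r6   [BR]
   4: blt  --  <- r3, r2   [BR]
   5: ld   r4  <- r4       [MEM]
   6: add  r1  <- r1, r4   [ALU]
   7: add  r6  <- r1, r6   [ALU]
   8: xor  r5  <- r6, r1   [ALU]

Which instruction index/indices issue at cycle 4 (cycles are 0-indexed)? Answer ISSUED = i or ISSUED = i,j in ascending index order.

ISSUED = 6

t=0 i0,i1:xor.ALU+sll.ALU ; 2-wide
t=1 i2:blt.BR ; no-port BR/BR
t=2 i3:bne.BR ; no-port BR/BR
t=3 i4,i5:blt.BR+ld.MEM ; 2-wide
t=4 i6:add.ALU ; RAW r1
t=5 i7:add.ALU ; RAW r6
t=6 i8:xor.ALU ; tail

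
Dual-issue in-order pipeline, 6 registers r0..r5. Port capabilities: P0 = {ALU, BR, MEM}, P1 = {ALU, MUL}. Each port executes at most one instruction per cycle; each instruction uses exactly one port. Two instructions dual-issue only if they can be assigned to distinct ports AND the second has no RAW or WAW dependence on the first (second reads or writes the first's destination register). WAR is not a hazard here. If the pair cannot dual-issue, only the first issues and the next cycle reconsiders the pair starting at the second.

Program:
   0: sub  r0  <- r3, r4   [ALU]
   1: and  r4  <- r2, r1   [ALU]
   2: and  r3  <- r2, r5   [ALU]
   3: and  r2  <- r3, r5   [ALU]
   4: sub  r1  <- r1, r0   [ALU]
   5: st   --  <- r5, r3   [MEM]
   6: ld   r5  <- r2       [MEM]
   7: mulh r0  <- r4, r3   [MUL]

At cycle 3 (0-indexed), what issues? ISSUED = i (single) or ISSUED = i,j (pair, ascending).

0. sub.ALU/and.ALU @i0+i1  | pair
1. and.ALU @i2  | RAW r3
2. and.ALU/sub.ALU @i3+i4  | pair
3. st.MEM @i5  | no-port MEM/MEM
4. ld.MEM/mulh.MUL @i6+i7  | pair

ISSUED = 5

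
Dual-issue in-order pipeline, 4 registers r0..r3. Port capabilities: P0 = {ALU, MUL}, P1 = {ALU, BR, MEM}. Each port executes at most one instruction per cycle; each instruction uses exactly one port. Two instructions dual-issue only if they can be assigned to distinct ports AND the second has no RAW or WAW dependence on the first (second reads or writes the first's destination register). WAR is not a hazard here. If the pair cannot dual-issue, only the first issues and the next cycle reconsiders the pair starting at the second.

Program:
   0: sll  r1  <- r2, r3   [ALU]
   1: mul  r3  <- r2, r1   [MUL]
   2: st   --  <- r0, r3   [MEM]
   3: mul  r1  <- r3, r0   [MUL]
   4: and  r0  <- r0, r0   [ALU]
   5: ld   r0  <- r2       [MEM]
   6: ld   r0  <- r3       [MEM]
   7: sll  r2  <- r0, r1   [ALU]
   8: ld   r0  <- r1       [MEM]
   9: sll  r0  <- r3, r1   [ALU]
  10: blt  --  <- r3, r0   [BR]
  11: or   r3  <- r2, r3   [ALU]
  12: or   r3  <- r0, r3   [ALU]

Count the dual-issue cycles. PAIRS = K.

PAIRS = 3

t=0 i0:sll ; RAW r1
t=1 i1:mul ; RAW r3
t=2 i2,i3:st;mul ; pair
t=3 i4:and ; WAW r0
t=4 i5:ld ; no-port MEM/MEM
t=5 i6:ld ; RAW r0
t=6 i7,i8:sll;ld ; pair
t=7 i9:sll ; RAW r0
t=8 i10,i11:blt;or ; pair
t=9 i12:or ; tail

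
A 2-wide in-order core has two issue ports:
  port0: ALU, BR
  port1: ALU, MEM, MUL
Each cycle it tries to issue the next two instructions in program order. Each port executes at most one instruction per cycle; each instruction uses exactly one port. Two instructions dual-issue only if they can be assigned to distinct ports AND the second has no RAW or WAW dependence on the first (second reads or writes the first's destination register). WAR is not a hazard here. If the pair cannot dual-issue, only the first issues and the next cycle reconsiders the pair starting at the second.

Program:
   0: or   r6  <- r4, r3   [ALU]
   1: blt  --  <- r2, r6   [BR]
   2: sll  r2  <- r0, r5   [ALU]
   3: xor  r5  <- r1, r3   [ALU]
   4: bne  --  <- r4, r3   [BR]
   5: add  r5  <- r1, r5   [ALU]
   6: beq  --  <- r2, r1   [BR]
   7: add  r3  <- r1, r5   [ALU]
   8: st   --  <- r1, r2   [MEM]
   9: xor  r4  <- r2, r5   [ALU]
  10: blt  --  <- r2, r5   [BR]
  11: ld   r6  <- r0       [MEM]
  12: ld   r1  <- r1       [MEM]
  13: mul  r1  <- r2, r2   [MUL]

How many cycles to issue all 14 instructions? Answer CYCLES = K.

c0: i0 or.ALU  RAW r6
c1: i1+i2 blt.BR sll.ALU  2-wide
c2: i3+i4 xor.ALU bne.BR  2-wide
c3: i5+i6 add.ALU beq.BR  2-wide
c4: i7+i8 add.ALU st.MEM  2-wide
c5: i9+i10 xor.ALU blt.BR  2-wide
c6: i11 ld.MEM  no-port MEM/MEM
c7: i12 ld.MEM  no-port MEM/MUL
c8: i13 mul.MUL  tail

CYCLES = 9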